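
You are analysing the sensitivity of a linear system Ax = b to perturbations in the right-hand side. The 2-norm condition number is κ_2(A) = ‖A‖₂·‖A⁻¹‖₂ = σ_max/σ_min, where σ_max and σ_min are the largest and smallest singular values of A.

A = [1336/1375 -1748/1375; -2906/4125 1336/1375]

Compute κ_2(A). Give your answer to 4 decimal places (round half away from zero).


82.5000

M = AᵀA = [980356/680625 -435536/226875; -435536/226875 193616/75625]. tr(M)=108916/27225, det(M)=64/27225
char-poly roots: 4 and 16/27225
κ_2(A) = √(λ_max/λ_min) = √(4 / (16/27225)) = 82.5000


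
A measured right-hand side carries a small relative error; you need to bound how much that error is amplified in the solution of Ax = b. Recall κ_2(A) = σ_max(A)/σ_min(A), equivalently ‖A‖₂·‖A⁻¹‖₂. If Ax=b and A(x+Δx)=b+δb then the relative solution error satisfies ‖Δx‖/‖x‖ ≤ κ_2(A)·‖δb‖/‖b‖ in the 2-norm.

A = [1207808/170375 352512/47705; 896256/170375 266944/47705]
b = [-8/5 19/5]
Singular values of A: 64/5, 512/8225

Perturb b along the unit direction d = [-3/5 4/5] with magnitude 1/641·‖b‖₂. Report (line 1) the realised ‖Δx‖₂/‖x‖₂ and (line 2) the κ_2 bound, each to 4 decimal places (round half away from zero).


0.0016
0.3208

from the listed singular values, σ₁ = 64/5, σ_n = 512/8225
κ = σ_max/σ_min = (64/5)/(512/8225) = 205.6250
κ_2(A)·‖δb‖/‖b‖ = 0.3208
solve Ax = b  →  x = [-46.4776 44.3723]
‖b‖₂ = 4.1231 and ‖x‖₂ = 64.2579
δb = ε·‖b‖·d = [-0.0039 0.0051]; solving A·Δx = δb gives ‖Δx‖ = 0.1033
realised ‖Δx‖/‖x‖ = 0.0016
tightness: 0.0016 against a bound of 0.3208 (unrounded ratio ≈ 0.0050)


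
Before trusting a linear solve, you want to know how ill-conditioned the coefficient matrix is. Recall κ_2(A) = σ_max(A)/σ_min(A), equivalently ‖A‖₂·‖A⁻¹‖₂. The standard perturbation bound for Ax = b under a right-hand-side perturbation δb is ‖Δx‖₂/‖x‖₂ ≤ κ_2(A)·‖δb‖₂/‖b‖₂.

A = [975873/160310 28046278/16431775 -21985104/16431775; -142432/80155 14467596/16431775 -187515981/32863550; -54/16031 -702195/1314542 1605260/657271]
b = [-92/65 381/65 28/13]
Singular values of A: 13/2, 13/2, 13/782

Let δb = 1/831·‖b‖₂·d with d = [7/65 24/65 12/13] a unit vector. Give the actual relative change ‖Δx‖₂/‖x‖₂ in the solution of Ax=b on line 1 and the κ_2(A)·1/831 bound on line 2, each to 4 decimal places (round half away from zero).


0.0019
0.4705

largest singular value 13/2, smallest 13/782
condition number: (13/2) ÷ (13/782) = 391.0000
perturbation bound = 391.0000·1/831 = 0.4705
solve Ax = b  →  x = [-53.2683 229.0574 50.9072]
2-norm of b is 6.4031; of x, 240.6166
with δb = [0.0008 0.0028 0.0071], A·Δx = δb → ‖Δx‖ = 0.4635
relative error = 0.0019
tightness: 0.0019 against a bound of 0.4705 (unrounded ratio ≈ 0.0041)


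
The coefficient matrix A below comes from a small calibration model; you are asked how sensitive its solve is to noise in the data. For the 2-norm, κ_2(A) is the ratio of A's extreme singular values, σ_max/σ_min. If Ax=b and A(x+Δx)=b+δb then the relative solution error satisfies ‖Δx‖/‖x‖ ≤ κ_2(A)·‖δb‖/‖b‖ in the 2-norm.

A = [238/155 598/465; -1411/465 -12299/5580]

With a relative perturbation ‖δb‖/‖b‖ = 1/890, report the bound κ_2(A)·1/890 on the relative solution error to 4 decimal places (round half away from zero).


0.0392

AᵀA = [2500717/216225 22477553/2594700; 22477553/2594700 202760377/31136400]; tr = 22514545/1245456, det = 83521/311364
solving λ² − 22514545/1245456·λ + 83521/311364 = 0 gives λ = 289/16, 1156/77841
so κ_2 = √((289/16) / (1156/77841)) = 34.8750
perturbation bound = 34.8750·1/890 = 0.0392


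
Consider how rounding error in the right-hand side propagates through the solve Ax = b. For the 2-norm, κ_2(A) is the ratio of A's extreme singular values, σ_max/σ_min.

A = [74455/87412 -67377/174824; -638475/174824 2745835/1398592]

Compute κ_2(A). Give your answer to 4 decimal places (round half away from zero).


68.2240

form AᵀA = [255695725/18181696 -1090667385/145453568; -1090667385/145453568 4658029801/1163628544] with trace 21022556201/1163628544 and determinant 1305015625/18618056704
char-poly roots: 289/16 and 4515625/1163628544
so κ_2 = √((289/16) / (4515625/1163628544)) = 68.2240


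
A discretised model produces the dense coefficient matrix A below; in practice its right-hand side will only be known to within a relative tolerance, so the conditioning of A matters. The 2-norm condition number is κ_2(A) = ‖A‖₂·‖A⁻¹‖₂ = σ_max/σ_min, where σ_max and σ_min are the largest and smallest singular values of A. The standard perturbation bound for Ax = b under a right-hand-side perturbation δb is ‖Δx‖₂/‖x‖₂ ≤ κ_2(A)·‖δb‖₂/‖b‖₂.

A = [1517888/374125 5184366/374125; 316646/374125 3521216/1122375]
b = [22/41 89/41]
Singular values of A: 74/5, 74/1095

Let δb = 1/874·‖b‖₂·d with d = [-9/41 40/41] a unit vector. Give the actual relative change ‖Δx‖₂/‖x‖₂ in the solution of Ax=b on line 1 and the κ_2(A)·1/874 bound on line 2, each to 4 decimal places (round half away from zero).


0.0013
0.2506

σ_max = 74/5, σ_min = 74/1095
κ_2(A) = (74/5) / (74/1095) = 219.0000
bound on ‖Δx‖/‖x‖: κ·ε = 219.0000·1/874 = 0.2506
solve Ax = b  →  x = [-28.3919 8.3514]
‖b‖₂ = 2.2361 and ‖x‖₂ = 29.5947
δb = ε·‖b‖·d = [-0.0006 0.0025]; solving A·Δx = δb gives ‖Δx‖ = 0.0379
relative error = 0.0013
so the bound overstates the realised error by a factor of ≈ 195.8801 (computed from the unrounded values)


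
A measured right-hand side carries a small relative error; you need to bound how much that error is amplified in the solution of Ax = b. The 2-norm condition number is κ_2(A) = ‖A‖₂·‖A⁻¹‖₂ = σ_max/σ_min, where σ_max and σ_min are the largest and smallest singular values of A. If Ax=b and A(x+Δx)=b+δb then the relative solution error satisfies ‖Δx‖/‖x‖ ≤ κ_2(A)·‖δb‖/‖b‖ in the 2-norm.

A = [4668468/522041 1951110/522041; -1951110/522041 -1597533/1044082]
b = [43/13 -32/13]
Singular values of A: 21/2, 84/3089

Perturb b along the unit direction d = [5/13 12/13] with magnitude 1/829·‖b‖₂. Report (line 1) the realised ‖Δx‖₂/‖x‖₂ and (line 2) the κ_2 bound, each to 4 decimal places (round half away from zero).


0.0050
0.4658

from the listed singular values, σ₁ = 21/2, σ_n = 84/3089
condition number: (21/2) ÷ (84/3089) = 386.1250
perturbation bound = 386.1250·1/829 = 0.4658
solve Ax = b  →  x = [14.4954 -33.7985]
2-norm of b is 4.1231; of x, 36.7758
re-solving with b+δb shifts x by Δx of norm 0.1829
dividing the unrounded norms, ‖Δx‖/‖x‖ = 0.0050
realised/bound (from unrounded values) ≈ 0.0107


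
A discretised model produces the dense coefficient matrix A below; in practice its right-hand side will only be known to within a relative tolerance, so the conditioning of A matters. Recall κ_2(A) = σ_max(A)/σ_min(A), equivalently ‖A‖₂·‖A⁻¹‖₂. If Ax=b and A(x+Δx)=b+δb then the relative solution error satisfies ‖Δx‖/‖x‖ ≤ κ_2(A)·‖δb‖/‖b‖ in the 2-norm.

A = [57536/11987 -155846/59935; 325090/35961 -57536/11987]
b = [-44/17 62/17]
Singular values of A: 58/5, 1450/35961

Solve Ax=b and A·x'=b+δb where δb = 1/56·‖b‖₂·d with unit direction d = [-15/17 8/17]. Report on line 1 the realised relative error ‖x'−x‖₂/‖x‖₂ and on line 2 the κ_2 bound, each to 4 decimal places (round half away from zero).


0.0200
5.1373

σ_max = 58/5, σ_min = 1450/35961
κ_2(A) = (58/5) / (1450/35961) = 287.6880
perturbation bound = 287.6880·1/56 = 5.1373
solve Ax = b  →  x = [46.8358 87.4507]
‖b‖ = 4.4721, ‖x‖ = 99.2029
δb = ε·‖b‖·d = [-0.0705 0.0376]; solving A·Δx = δb gives ‖Δx‖ = 1.9806
realised ‖Δx‖/‖x‖ = 0.0200
tightness: 0.0200 against a bound of 5.1373 (unrounded ratio ≈ 0.0039)


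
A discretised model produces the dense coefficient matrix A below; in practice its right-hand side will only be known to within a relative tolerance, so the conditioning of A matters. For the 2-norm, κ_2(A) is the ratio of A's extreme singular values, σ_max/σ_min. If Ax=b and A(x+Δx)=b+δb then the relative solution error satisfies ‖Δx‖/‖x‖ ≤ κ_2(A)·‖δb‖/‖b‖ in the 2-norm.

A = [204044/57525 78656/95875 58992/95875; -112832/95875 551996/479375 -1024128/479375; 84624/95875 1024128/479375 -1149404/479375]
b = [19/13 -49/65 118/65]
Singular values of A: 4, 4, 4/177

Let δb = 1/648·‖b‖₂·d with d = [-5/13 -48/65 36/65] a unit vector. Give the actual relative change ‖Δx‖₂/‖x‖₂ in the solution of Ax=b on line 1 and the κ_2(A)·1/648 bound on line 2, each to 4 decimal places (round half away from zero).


from the listed singular values, σ₁ = 4, σ_n = 4/177
κ = σ_max/σ_min = 4/(4/177) = 177.0000
bound on ‖Δx‖/‖x‖: κ·ε = 177.0000·1/648 = 0.2731
solve Ax = b  →  x = [-11.9100 34.2460 25.3720]
2-norm of b is 2.4495; of x, 44.2535
re-solving with b+δb shifts x by Δx of norm 0.1673
relative error = 0.0038
realised/bound (from unrounded values) ≈ 0.0138

0.0038
0.2731


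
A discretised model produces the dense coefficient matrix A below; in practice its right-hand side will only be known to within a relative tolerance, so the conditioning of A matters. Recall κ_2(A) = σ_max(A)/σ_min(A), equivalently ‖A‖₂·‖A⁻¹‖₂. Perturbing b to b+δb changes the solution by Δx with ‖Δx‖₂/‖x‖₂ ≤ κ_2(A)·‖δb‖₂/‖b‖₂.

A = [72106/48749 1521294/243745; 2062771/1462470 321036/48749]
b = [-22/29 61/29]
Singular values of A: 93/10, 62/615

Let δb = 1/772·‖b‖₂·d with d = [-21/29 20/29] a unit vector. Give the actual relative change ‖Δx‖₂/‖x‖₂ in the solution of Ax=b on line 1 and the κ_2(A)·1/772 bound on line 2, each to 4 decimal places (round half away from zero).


σ_max = 93/10, σ_min = 62/615
condition number: (93/10) ÷ (62/615) = 92.2500
κ_2(A)·‖δb‖/‖b‖ = 0.1195
solve Ax = b  →  x = [-19.3312 4.4597]
‖b‖₂ = 2.2361 and ‖x‖₂ = 19.8390
Δx = A⁻¹·δb where δb = 1/772·2.2361·d; ‖Δx‖ = 0.0287
relative error = 0.0014
tightness: 0.0014 against a bound of 0.1195 (unrounded ratio ≈ 0.0121)

0.0014
0.1195


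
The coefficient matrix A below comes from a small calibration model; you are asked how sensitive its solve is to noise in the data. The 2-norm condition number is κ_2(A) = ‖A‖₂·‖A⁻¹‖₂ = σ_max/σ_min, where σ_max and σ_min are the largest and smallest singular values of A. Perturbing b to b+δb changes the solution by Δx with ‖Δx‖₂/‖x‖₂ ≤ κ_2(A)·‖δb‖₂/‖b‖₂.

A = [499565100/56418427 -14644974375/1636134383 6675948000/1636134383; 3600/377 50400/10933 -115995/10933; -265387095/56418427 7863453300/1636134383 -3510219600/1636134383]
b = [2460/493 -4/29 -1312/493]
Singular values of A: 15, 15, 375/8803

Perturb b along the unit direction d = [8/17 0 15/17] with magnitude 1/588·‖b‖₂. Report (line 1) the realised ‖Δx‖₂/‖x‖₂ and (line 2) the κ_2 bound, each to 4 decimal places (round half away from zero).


0.5988
0.5988

σ_max = 15, σ_min = 375/8803
condition number: 15 ÷ (375/8803) = 352.1200
κ_2(A)·‖δb‖/‖b‖ = 0.5988
solve Ax = b  →  x = [0.2462 -0.2582 0.1224]
‖b‖₂ = 5.6569 and ‖x‖₂ = 0.3771
Δx = A⁻¹·δb where δb = 1/588·5.6569·d; ‖Δx‖ = 0.2258
realised ‖Δx‖/‖x‖ = 0.5988
so the bound is sharp here: realised error equals the bound


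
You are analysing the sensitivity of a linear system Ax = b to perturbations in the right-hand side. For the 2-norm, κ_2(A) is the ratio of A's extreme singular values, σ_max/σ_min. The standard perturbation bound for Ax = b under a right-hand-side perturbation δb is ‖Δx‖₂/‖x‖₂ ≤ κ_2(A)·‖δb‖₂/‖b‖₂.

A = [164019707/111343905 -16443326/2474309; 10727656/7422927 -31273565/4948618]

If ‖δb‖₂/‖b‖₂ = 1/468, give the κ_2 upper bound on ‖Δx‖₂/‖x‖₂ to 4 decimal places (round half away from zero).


AᵀA = [62777705132689/14741337908025 -6198834562102/327585286845; -6198834562102/327585286845 2448950948369/29118692164]; tr = 3099486312301/35077544100, det = 121992025/1403101764
eigenvalues of AᵀA: λ = (tr ± √(tr²−4·det))/2 = 2209/25, 1380625/1403101764
so κ_2 = √((2209/25) / (1380625/1403101764)) = 299.6640
perturbation bound = 299.6640·1/468 = 0.6403

0.6403


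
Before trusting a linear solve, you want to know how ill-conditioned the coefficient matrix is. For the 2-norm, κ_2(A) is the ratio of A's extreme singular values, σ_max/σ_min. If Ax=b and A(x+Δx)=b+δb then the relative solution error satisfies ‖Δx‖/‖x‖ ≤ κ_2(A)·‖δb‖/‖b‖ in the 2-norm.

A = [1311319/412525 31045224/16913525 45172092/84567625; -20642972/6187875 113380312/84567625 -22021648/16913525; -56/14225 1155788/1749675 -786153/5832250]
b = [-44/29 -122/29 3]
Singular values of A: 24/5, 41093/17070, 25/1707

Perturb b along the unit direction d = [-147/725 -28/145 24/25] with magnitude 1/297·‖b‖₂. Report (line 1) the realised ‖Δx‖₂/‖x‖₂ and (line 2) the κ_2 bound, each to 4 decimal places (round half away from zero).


largest singular value 24/5, smallest 25/1707
κ_2(A) = (24/5) / (25/1707) = 327.7440
worst-case relative error ≤ 327.7440 × 1/297 = 1.1035
solve Ax = b  →  x = [-76.0736 56.3649 256.1876]
‖b‖ = 5.3852, ‖x‖ = 273.1232
re-solving with b+δb shifts x by Δx of norm 1.2380
relative error = 0.0045
so the bound overstates the realised error by a factor of ≈ 243.4449 (computed from the unrounded values)

0.0045
1.1035


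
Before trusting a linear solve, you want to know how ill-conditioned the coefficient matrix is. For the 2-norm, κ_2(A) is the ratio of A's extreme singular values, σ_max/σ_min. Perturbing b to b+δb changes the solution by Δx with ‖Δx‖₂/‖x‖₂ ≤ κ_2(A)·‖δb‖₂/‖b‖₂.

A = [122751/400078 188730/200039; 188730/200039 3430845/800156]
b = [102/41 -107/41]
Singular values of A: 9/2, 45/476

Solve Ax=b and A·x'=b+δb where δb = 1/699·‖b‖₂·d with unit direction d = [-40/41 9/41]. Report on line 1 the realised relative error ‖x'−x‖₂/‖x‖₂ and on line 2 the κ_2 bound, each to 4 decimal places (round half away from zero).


from the listed singular values, σ₁ = 9/2, σ_n = 45/476
κ = σ_max/σ_min = (9/2)/(45/476) = 47.6000
perturbation bound = 47.6000·1/699 = 0.0681
solve Ax = b  →  x = [30.8618 -7.3995]
‖b‖ = 3.6056, ‖x‖ = 31.7364
re-solving with b+δb shifts x by Δx of norm 0.0546
relative error = 0.0017
realised/bound (from unrounded values) ≈ 0.0252

0.0017
0.0681


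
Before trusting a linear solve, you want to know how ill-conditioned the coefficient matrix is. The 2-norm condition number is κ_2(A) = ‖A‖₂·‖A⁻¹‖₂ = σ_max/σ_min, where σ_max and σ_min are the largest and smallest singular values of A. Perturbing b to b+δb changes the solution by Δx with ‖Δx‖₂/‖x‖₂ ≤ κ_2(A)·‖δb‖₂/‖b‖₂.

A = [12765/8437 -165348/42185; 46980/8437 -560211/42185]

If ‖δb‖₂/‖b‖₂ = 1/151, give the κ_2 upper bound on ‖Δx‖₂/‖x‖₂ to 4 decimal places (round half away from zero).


0.8596

M = AᵀA = [2370065625/71182969 -5685876000/71182969; -5685876000/71182969 13647053025/71182969]. tr(M)=94775850/421201, det(M)=1265625/421201
λ_max, λ_min = (94775850/421201 ± √8980329413160000/177410282401)/2 = 225, 5625/421201
κ = σ_max/σ_min = 15/(75/649) = 129.8000
perturbation bound = 129.8000·1/151 = 0.8596


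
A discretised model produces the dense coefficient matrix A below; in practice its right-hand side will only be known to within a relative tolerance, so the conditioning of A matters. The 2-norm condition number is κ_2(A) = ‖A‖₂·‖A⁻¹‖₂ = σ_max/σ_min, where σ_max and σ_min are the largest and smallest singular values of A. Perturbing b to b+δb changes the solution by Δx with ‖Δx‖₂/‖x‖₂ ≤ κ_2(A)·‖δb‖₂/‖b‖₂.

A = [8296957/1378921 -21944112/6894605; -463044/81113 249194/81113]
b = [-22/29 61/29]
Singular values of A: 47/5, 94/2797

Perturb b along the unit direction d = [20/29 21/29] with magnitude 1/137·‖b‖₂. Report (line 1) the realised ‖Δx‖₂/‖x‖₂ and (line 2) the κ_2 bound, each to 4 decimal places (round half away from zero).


0.0163
2.0416

σ_max = 47/5, σ_min = 94/2797
condition number: (47/5) ÷ (94/2797) = 279.7000
bound on ‖Δx‖/‖x‖: κ·ε = 279.7000·1/137 = 2.0416
solve Ax = b  →  x = [13.8148 26.3548]
‖b‖ = 2.2361, ‖x‖ = 29.7561
Δx = A⁻¹·δb where δb = 1/137·2.2361·d; ‖Δx‖ = 0.4857
relative error = 0.0163
tightness: 0.0163 against a bound of 2.0416 (unrounded ratio ≈ 0.0080)


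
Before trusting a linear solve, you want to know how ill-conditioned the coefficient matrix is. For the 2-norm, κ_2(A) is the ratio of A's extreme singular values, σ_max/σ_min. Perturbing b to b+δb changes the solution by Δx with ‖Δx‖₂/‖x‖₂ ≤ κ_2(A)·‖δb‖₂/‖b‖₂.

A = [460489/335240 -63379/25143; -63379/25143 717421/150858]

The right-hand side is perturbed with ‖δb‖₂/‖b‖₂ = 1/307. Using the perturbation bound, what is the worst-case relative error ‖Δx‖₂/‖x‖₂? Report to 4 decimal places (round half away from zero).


0.6801

M = AᵀA = [28842516601/3499905600 -4055558831/262492920; -4055558831/262492920 2281319053/78747876]. tr(M)=4055744881/108993600, det(M)=13845841/435974400
char-poly roots: 3721/100 and 3721/4359744
σ_max=√(3721/100)=(61/10), σ_min=√(3721/4359744)=(61/2088) → κ = 208.8000
worst-case relative error ≤ 208.8000 × 1/307 = 0.6801


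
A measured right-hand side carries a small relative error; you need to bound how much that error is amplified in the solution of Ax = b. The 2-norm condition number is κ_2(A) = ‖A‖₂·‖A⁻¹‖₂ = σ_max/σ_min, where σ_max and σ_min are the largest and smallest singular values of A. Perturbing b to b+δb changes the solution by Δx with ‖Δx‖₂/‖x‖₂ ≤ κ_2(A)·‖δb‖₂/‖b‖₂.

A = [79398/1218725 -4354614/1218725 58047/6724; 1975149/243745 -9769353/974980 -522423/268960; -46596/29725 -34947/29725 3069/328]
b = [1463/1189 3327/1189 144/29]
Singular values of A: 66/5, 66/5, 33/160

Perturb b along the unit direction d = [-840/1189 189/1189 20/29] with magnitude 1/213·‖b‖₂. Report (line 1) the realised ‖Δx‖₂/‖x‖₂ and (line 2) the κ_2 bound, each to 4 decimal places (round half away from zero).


largest singular value 66/5, smallest 33/160
κ_2(A) = (66/5) / (33/160) = 64.0000
worst-case relative error ≤ 64.0000 × 1/213 = 0.3005
solve Ax = b  →  x = [11.4357 8.2927 3.4885]
‖b‖₂ = 5.8310 and ‖x‖₂ = 14.5504
δb = ε·‖b‖·d = [-0.0193 0.0044 0.0189]; solving A·Δx = δb gives ‖Δx‖ = 0.1327
relative error = 0.0091
so the bound overstates the realised error by a factor of ≈ 32.9389 (computed from the unrounded values)

0.0091
0.3005


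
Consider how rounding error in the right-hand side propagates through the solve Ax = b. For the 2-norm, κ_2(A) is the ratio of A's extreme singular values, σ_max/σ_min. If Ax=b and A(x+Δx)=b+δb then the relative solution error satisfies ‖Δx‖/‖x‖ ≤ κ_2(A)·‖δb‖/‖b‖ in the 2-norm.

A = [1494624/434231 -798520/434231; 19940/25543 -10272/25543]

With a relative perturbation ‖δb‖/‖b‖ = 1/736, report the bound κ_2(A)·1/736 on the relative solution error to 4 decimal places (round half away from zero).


M = AᵀA = [1397268496/112169281 -745200000/112169281; -745200000/112169281 397458496/112169281]. tr(M)=6210128/388129, det(M)=1024/388129
char-poly roots: 16 and 64/388129
σ_max=√16=4, σ_min=√(64/388129)=(8/623) → κ = 311.5000
perturbation bound = 311.5000·1/736 = 0.4232

0.4232


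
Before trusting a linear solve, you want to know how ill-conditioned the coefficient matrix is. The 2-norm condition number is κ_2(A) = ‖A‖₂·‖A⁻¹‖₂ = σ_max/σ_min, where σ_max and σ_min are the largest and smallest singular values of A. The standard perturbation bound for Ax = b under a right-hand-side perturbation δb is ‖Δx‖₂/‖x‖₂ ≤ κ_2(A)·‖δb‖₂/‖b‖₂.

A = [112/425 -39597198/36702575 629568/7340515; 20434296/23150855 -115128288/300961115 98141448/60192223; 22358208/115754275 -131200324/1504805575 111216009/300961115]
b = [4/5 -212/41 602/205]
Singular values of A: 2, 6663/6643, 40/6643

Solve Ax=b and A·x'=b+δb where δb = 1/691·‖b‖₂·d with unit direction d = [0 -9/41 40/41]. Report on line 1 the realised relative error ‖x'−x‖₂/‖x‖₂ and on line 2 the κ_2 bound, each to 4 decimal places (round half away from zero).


largest singular value 2, smallest 40/6643
condition number: 2 ÷ (40/6643) = 332.1500
κ_2(A)·‖δb‖/‖b‖ = 0.4807
solve Ax = b  →  x = [-587.0882 -121.3972 286.1688]
‖b‖₂ = 6.0000 and ‖x‖₂ = 664.3060
with δb = [0.0000 -0.0019 0.0085], A·Δx = δb → ‖Δx‖ = 1.4420
relative error = 0.0022
tightness: 0.0022 against a bound of 0.4807 (unrounded ratio ≈ 0.0045)

0.0022
0.4807


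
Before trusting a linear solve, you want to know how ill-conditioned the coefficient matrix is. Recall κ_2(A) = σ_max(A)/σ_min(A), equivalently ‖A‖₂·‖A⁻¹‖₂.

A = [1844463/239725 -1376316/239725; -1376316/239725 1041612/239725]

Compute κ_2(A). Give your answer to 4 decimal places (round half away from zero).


form AᵀA = [211851579609/2298723025 -158886047988/2298723025; -158886047988/2298723025 119168051616/2298723025] with trace 13240785249/91948921 and determinant 20250000/91948921
char-poly roots: 144 and 140625/91948921
σ_max=√144=12, σ_min=√(140625/91948921)=(375/9589) → κ = 306.8480

306.8480


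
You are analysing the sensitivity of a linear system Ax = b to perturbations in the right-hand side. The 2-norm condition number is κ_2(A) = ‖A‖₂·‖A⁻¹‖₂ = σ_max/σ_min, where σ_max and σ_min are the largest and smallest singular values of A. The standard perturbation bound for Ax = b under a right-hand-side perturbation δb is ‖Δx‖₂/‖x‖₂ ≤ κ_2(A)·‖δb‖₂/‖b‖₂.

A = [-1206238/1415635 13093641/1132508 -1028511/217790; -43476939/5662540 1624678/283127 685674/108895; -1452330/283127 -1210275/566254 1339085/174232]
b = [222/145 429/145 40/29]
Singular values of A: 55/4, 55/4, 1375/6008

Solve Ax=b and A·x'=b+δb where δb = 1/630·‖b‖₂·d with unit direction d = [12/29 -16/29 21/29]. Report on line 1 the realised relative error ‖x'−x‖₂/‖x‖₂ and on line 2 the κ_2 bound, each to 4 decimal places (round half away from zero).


0.0954
0.0954

largest singular value 55/4, smallest 1375/6008
κ = σ_max/σ_min = (55/4)/(1375/6008) = 60.0800
κ_2(A)·‖δb‖/‖b‖ = 0.0954
solve Ax = b  →  x = [-0.1645 0.1678 0.1164]
‖b‖₂ = 3.6056 and ‖x‖₂ = 0.2622
re-solving with b+δb shifts x by Δx of norm 0.0250
realised ‖Δx‖/‖x‖ = 0.0954
tightness: 0.0954 against a bound of 0.0954; the bound is attained (ratio 1)


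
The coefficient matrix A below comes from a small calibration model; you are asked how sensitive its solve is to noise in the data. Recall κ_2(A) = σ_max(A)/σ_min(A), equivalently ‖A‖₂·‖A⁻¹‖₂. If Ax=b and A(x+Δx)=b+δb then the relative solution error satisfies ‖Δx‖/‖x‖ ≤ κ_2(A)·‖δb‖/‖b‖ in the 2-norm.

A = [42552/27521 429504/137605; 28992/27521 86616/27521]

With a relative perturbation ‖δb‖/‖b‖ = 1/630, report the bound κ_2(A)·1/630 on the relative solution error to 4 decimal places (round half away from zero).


AᵀA = [242496/69277 2820096/346385; 2820096/346385 34028352/1731925]; tr = 3083904/133225, det = 331776/133225
char-poly roots: 576/25 and 576/5329
κ = σ_max/σ_min = (24/5)/(24/73) = 14.6000
κ_2(A)·‖δb‖/‖b‖ = 0.0232

0.0232


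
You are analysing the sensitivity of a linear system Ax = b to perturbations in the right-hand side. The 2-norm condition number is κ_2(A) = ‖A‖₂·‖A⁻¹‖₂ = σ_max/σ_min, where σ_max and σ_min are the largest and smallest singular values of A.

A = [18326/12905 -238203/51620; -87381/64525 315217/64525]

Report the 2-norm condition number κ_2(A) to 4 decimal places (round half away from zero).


M = AᵀA = [19062421/4950625 -130385619/9901250; -130385619/9901250 3577056889/79210000]. tr(M)=6211289/126736, det(M)=60025/126736
eigenvalues of AᵀA: λ = (tr ± √(tr²−4·det))/2 = 49, 1225/126736
so κ_2 = √(49 / (1225/126736)) = 71.2000

71.2000


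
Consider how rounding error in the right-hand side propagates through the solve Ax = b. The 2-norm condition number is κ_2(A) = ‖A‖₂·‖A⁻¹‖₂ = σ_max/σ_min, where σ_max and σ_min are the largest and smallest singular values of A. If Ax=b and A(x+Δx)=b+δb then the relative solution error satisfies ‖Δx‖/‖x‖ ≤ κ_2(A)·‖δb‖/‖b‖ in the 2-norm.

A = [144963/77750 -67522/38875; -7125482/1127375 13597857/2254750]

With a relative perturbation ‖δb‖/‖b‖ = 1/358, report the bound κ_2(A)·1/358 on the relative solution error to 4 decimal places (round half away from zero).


form AᵀA = [353220763441/8134236100 -3363940944/81342361; -3363940944/81342361 320382292321/8134236100] with trace 400477441/4836050 and determinant 68574961/967210000
eigenvalues of AᵀA: λ = (tr ± √(tr²−4·det))/2 = 8281/100, 8281/9672100
so κ_2 = √((8281/100) / (8281/9672100)) = 311.0000
perturbation bound = 311.0000·1/358 = 0.8687

0.8687


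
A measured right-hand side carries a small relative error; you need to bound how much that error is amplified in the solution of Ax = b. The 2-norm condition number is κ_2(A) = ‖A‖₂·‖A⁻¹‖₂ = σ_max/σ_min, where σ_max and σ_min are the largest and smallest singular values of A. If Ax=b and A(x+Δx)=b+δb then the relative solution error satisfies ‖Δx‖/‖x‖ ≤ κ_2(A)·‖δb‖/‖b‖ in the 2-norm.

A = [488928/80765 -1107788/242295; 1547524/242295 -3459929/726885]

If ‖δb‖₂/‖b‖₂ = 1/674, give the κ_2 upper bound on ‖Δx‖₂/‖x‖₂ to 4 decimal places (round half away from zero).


M = AᵀA = [5405809552/69806025 -12162877892/209418075; -12162877892/209418075 27367249657/628254225]. tr(M)=3040781425/25130169, det(M)=3748096/25130169
char-poly roots: 121 and 30976/25130169
σ_max=√121=11, σ_min=√(30976/25130169)=(176/5013) → κ = 313.3125
worst-case relative error ≤ 313.3125 × 1/674 = 0.4649

0.4649


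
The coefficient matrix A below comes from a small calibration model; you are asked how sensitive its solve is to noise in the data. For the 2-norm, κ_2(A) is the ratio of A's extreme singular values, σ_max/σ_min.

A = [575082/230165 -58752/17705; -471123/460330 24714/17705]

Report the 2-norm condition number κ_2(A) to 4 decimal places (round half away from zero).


221.3125

AᵀA = [365641209/50154724 -121873491/12538681; -121873491/12538681 162503172/12538681]; tr = 1015653897/50154724, det = 104976/12538681
eigenvalues of AᵀA: λ = (tr ± √(tr²−4·det))/2 = 81/4, 5184/12538681
so κ_2 = √((81/4) / (5184/12538681)) = 221.3125


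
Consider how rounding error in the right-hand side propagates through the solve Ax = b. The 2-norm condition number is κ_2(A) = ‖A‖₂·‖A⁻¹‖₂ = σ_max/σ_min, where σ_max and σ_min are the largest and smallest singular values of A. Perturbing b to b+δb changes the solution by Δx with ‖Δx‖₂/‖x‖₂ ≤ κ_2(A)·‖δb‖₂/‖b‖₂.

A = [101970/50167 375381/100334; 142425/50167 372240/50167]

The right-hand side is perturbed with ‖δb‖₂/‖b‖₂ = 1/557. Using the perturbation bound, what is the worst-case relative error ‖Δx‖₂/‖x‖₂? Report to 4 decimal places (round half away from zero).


AᵀA = [8166825/669877 19205505/669877; 19205505/669877 185030973/2679508]; tr = 16746021/206116, det = 4100625/206116
char-poly roots: 81 and 50625/206116
κ = σ_max/σ_min = 9/(225/454) = 18.1600
κ_2(A)·‖δb‖/‖b‖ = 0.0326

0.0326


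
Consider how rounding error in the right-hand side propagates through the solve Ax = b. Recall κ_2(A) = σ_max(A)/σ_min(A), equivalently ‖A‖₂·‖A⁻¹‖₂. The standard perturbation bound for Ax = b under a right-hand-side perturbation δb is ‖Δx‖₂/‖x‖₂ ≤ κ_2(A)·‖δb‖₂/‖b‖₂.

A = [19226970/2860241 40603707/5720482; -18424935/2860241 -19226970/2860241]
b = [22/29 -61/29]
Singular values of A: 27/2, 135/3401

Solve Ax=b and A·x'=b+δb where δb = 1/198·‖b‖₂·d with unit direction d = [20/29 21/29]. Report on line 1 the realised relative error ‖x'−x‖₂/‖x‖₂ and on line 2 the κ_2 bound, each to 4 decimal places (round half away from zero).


0.0113
1.7177

σ_max = 27/2, σ_min = 135/3401
condition number: (27/2) ÷ (135/3401) = 340.1000
perturbation bound = 340.1000·1/198 = 1.7177
solve Ax = b  →  x = [18.3451 -17.2669]
‖b‖₂ = 2.2361 and ‖x‖₂ = 25.1930
with δb = [0.0078 0.0082], A·Δx = δb → ‖Δx‖ = 0.2845
dividing the unrounded norms, ‖Δx‖/‖x‖ = 0.0113
so the bound overstates the realised error by a factor of ≈ 152.1000 (computed from the unrounded values)


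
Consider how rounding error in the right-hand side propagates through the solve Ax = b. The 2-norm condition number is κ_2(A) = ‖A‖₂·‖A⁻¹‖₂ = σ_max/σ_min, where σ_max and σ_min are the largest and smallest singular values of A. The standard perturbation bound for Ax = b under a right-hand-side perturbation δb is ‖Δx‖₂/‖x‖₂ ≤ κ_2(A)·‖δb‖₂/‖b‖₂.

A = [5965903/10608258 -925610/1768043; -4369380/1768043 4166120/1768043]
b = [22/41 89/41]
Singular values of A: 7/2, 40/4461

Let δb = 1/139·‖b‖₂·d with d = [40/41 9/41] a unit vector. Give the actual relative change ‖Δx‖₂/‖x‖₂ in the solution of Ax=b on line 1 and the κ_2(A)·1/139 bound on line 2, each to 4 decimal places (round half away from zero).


largest singular value 7/2, smallest 40/4461
condition number: (7/2) ÷ (40/4461) = 390.3375
perturbation bound = 390.3375·1/139 = 2.8082
solve Ax = b  →  x = [76.5000 81.1536]
‖b‖ = 2.2361, ‖x‖ = 111.5265
re-solving with b+δb shifts x by Δx of norm 1.7941
relative error = 0.0161
realised/bound (from unrounded values) ≈ 0.0057

0.0161
2.8082


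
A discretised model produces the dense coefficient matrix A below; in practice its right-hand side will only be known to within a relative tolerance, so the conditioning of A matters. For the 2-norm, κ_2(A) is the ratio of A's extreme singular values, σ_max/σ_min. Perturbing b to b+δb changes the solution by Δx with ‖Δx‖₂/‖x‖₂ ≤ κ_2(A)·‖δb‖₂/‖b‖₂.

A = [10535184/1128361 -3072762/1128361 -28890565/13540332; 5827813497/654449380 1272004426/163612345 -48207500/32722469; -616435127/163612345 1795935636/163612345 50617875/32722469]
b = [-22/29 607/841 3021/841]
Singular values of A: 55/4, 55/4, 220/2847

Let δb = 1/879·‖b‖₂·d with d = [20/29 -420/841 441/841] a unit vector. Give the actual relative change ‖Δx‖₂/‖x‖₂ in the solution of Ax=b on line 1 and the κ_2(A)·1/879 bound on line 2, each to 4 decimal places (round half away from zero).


0.0043
0.2024

from the listed singular values, σ₁ = 55/4, σ_n = 220/2847
κ_2(A) = (55/4) / (220/2847) = 177.9375
bound on ‖Δx‖/‖x‖: κ·ε = 177.9375·1/879 = 0.2024
solve Ax = b  →  x = [2.6519 -0.5462 12.6572]
2-norm of b is 3.7417; of x, 12.9436
δb = ε·‖b‖·d = [0.0029 -0.0021 0.0022]; solving A·Δx = δb gives ‖Δx‖ = 0.0551
relative error = 0.0043
tightness: 0.0043 against a bound of 0.2024 (unrounded ratio ≈ 0.0210)


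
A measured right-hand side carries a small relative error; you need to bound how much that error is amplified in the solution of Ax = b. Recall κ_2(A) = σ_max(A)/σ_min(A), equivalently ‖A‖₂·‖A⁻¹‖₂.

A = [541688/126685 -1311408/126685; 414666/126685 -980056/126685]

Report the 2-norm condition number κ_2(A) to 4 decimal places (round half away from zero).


243.6250

M = AᵀA = [18614951236/641963569 -44670795120/641963569; -44670795120/641963569 107212028224/641963569]. tr(M)=744538340/3798601, det(M)=2458624/3798601
solving λ² − 744538340/3798601·λ + 2458624/3798601 = 0 gives λ = 196, 12544/3798601
κ_2(A) = √(λ_max/λ_min) = √(196 / (12544/3798601)) = 243.6250


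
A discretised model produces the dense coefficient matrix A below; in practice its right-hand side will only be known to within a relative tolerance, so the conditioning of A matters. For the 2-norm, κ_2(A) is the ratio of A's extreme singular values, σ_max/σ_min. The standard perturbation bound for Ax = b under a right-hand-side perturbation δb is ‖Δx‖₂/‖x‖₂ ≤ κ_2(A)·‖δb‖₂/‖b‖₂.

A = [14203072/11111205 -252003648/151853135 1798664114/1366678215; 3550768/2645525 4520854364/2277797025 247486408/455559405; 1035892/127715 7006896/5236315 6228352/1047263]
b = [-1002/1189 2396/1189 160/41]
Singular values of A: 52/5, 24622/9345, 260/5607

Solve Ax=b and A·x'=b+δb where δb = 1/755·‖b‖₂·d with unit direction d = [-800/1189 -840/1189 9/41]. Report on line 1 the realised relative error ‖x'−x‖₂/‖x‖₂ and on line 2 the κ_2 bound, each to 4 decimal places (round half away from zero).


0.1501
0.2971

σ_max = 52/5, σ_min = 260/5607
condition number: (52/5) ÷ (260/5607) = 224.2800
κ_2(A)·‖δb‖/‖b‖ = 0.2971
solve Ax = b  →  x = [0.3077 0.7912 0.0585]
‖b‖₂ = 4.4721 and ‖x‖₂ = 0.8510
re-solving with b+δb shifts x by Δx of norm 0.1277
relative error = 0.1501
tightness: 0.1501 against a bound of 0.2971 (unrounded ratio ≈ 0.5053)


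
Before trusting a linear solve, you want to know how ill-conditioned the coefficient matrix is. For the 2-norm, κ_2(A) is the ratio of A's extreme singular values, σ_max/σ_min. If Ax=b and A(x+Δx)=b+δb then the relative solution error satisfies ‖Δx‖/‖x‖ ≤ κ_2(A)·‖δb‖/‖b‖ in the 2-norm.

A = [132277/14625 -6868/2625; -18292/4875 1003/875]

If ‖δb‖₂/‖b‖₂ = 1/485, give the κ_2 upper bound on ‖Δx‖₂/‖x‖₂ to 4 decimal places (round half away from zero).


0.3897

form AᵀA = [24270509/253125 -16516928/590625; -16516928/590625 11244701/1378125] with trace 10323658/99225 and determinant 83521/275625
eigenvalues of AᵀA: λ = (tr ± √(tr²−4·det))/2 = 2601/25, 289/99225
κ = σ_max/σ_min = (51/5)/(17/315) = 189.0000
worst-case relative error ≤ 189.0000 × 1/485 = 0.3897


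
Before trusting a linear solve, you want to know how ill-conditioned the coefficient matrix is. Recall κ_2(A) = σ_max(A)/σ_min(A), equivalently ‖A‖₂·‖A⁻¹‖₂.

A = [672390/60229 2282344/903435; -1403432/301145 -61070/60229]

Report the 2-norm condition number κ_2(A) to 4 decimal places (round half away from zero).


339.0000

AᵀA = [78534492196/536617225 706803968/21464689; 706803968/21464689 35788412644/4829555025]; tr = 441760168/2873025, det = 14776336/71825625
char-poly roots: 3844/25 and 3844/2873025
so κ_2 = √((3844/25) / (3844/2873025)) = 339.0000


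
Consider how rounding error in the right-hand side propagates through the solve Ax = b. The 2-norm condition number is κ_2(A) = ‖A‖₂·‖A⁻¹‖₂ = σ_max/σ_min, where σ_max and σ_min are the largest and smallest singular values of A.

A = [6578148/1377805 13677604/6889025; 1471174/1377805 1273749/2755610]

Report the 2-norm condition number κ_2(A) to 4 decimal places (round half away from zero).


M = AᵀA = [5405875556/225859205 56310570747/5646480125; 56310570747/5646480125 469285138369/112929602500]. tr(M)=18770549801/668222500, det(M)=31561924/4176390625
char-poly roots: 2809/100 and 44944/167055625
κ = σ_max/σ_min = (53/10)/(212/12925) = 323.1250

323.1250


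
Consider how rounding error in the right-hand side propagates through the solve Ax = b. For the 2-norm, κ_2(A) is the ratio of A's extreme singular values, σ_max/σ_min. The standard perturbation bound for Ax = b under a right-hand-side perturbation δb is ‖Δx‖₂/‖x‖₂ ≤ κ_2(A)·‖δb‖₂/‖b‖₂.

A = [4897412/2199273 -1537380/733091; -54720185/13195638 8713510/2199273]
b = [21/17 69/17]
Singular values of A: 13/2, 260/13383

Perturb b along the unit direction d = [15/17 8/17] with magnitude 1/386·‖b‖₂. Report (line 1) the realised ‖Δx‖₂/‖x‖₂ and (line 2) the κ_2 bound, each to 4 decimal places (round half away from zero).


σ_max = 13/2, σ_min = 260/13383
κ = σ_max/σ_min = (13/2)/(260/13383) = 334.5750
perturbation bound = 334.5750·1/386 = 0.8668
solve Ax = b  →  x = [106.1618 112.1391]
‖b‖₂ = 4.2426 and ‖x‖₂ = 154.4199
Δx = A⁻¹·δb where δb = 1/386·4.2426·d; ‖Δx‖ = 0.5658
dividing the unrounded norms, ‖Δx‖/‖x‖ = 0.0037
so the bound overstates the realised error by a factor of ≈ 236.5813 (computed from the unrounded values)

0.0037
0.8668


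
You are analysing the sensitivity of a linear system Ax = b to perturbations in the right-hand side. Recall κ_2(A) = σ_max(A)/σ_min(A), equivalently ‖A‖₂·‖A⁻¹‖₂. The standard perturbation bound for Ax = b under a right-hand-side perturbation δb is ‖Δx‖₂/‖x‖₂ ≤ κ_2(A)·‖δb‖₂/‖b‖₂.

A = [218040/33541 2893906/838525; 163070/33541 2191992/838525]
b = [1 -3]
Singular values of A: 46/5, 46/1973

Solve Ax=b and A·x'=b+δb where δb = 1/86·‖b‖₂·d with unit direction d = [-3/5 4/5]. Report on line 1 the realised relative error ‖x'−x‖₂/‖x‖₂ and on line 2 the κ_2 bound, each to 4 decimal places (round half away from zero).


0.0123
4.5884

from the listed singular values, σ₁ = 46/5, σ_n = 46/1973
κ = σ_max/σ_min = (46/5)/(46/1973) = 394.6000
bound on ‖Δx‖/‖x‖: κ·ε = 394.6000·1/86 = 4.5884
solve Ax = b  →  x = [60.4565 -113.5870]
‖b‖₂ = 3.1623 and ‖x‖₂ = 128.6740
δb = ε·‖b‖·d = [-0.0221 0.0294]; solving A·Δx = δb gives ‖Δx‖ = 1.5771
dividing the unrounded norms, ‖Δx‖/‖x‖ = 0.0123
realised/bound (from unrounded values) ≈ 0.0027


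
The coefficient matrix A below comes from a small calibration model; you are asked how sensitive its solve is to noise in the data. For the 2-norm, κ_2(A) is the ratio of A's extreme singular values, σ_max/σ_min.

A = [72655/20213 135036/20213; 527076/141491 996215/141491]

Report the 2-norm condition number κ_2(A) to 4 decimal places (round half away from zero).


form AᵀA = [637892761/23804641 1195983360/23804641; 1195983360/23804641 2242503769/23804641] with trace 9966770/82369 and determinant 14641/82369
λ_max, λ_min = (9966770/82369 ± √99331680374784/6784652161)/2 = 121, 121/82369
κ_2(A) = √(λ_max/λ_min) = √(121 / (121/82369)) = 287.0000

287.0000


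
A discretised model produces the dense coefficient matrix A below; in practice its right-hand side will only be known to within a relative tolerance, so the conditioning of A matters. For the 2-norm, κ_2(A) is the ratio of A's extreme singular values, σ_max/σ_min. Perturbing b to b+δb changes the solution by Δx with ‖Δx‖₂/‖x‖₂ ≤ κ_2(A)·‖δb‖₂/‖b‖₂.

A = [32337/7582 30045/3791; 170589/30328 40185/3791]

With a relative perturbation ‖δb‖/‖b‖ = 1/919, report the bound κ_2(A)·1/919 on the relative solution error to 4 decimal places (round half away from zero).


0.3882

AᵀA = [45831512025/919787584 10741379625/114973448; 10741379625/114973448 2517536250/14371681]; tr = 716103225/3182656, det = 1265625/3182656
eigenvalues of AᵀA: λ = (tr ± √(tr²−4·det))/2 = 225, 5625/3182656
σ_max=√225=15, σ_min=√(5625/3182656)=(75/1784) → κ = 356.8000
perturbation bound = 356.8000·1/919 = 0.3882


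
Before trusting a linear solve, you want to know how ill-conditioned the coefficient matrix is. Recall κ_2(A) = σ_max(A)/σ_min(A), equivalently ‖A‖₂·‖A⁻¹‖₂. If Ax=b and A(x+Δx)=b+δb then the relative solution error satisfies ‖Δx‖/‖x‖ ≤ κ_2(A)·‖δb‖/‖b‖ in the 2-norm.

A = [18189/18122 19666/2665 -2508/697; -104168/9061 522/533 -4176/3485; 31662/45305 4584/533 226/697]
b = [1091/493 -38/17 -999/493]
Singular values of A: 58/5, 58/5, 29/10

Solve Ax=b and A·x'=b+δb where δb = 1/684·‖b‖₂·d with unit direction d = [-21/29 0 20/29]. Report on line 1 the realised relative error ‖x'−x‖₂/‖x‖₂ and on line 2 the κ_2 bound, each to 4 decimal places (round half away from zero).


0.0018
0.0058

from the listed singular values, σ₁ = 58/5, σ_n = 29/10
κ_2(A) = (58/5) / (29/10) = 4.0000
worst-case relative error ≤ 4.0000 × 1/684 = 0.0058
solve Ax = b  →  x = [0.2788 -0.2209 -0.9903]
2-norm of b is 3.7417; of x, 1.0523
Δx = A⁻¹·δb where δb = 1/684·3.7417·d; ‖Δx‖ = 0.0019
dividing the unrounded norms, ‖Δx‖/‖x‖ = 0.0018
realised/bound (from unrounded values) ≈ 0.3065
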